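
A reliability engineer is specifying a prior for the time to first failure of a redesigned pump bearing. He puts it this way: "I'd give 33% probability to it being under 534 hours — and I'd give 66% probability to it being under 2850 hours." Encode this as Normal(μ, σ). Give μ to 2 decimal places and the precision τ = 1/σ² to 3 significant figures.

μ = 1729.29, τ = 1.35e-07

The p-quantile of Normal(μ,σ) is μ + z_p·σ, with z_{0.33} = -0.4399 and z_{0.66} = 0.4125.
Eliminate σ: μ = (z₂·x₁ − z₁·x₂)/(z₂ − z₁) = (0.4125·534 − (-0.4399)·2850)/0.8524 = 1729.29.
Then σ = (x₂ − x₁)/(z₂ − z₁) = (2850 − 534)/0.8524 = 2717.11.
Precision τ = 1/σ² = 1/2717² = 1.35e-07.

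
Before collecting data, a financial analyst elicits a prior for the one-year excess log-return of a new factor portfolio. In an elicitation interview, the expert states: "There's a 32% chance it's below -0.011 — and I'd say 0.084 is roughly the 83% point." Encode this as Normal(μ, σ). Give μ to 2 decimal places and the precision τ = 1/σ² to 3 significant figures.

μ = 0.02, τ = 224

For Normal(μ,σ), the p-quantile is μ + z_p·σ. Here z_{0.32} = -0.4677, z_{0.83} = 0.9542.
So -0.011 = μ − 0.4677σ and 0.084 = μ + 0.9542σ.
Subtracting: σ = (0.084 − -0.011)/(0.9542 − (-0.4677)) = 0.07.
Then μ = -0.011 − (-0.4677)·0.07 = 0.02.
Precision τ = 1/σ² = 1/0.06681² = 224.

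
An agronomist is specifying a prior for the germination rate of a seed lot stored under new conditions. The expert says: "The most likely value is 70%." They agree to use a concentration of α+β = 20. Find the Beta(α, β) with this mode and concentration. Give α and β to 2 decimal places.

For α,β > 1 the Beta mode is (α−1)/(α+β−2). With α+β = 20, the mode is (α−1)/18.
Set (α−1)/18 = 0.7 → α = 1 + 0.7·18 = 13.60.
β = 20 − α = 6.40.

α = 13.60, β = 6.40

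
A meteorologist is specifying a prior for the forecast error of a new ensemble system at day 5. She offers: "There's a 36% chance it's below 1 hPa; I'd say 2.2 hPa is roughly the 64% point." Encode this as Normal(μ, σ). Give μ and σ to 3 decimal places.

μ = 1.600, σ = 1.674

For Normal(μ,σ), the p-quantile is μ + z_p·σ. Here z_{0.36} = -0.3585, z_{0.64} = 0.3585.
So 1 = μ − 0.3585σ and 2.2 = μ + 0.3585σ.
Subtracting: σ = (2.2 − 1)/(0.3585 − (-0.3585)) = 1.674.
Then μ = 1 − (-0.3585)·1.674 = 1.600.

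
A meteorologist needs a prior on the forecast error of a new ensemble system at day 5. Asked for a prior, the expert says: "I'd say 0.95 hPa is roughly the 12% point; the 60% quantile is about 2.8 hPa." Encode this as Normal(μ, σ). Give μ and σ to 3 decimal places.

μ = 2.472, σ = 1.295

For Normal(μ,σ), the p-quantile is μ + z_p·σ. Here z_{0.12} = -1.175, z_{0.6} = 0.2533.
So 0.95 = μ − 1.175σ and 2.8 = μ + 0.2533σ.
Subtracting: σ = (2.8 − 0.95)/(0.2533 − (-1.175)) = 1.295.
Then μ = 0.95 − (-1.175)·1.295 = 2.472.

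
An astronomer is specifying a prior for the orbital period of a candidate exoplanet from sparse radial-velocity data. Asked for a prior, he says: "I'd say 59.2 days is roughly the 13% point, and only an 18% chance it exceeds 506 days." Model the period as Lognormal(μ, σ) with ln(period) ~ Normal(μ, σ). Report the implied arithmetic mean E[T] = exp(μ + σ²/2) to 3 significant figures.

E[T] ≈ 336 days

If T ~ Lognormal(μ,σ) then ln T ~ Normal(μ,σ), so the p-quantile of ln T is μ + z_p·σ.
ln(59.2) = 4.081 and ln(506) = 6.227; z_{0.13} = -1.126, z_{0.82} = 0.9154.
σ = (6.227 − 4.081)/(0.9154 − (-1.126)) = 1.051.
μ = 4.081 − (-1.126)·1.051 = 5.265.
E[T] = exp(μ + σ²/2) = exp(5.265 + 0.5522) = 336 days.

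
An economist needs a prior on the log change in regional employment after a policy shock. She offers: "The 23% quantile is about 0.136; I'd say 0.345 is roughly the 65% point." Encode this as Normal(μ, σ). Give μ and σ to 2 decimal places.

μ = 0.27, σ = 0.19

For Normal(μ,σ), the p-quantile is μ + z_p·σ. Here z_{0.23} = -0.7388, z_{0.65} = 0.3853.
So 0.136 = μ − 0.7388σ and 0.345 = μ + 0.3853σ.
Subtracting: σ = (0.345 − 0.136)/(0.3853 − (-0.7388)) = 0.19.
Then μ = 0.136 − (-0.7388)·0.19 = 0.27.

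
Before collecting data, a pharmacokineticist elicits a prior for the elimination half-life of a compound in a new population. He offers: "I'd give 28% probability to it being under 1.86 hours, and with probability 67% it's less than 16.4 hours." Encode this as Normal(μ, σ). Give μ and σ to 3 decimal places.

μ = 10.146, σ = 14.217

For Normal(μ,σ), the p-quantile is μ + z_p·σ. Here z_{0.28} = -0.5828, z_{0.67} = 0.4399.
So 1.86 = μ − 0.5828σ and 16.4 = μ + 0.4399σ.
Subtracting: σ = (16.4 − 1.86)/(0.4399 − (-0.5828)) = 14.217.
Then μ = 1.86 − (-0.5828)·14.217 = 10.146.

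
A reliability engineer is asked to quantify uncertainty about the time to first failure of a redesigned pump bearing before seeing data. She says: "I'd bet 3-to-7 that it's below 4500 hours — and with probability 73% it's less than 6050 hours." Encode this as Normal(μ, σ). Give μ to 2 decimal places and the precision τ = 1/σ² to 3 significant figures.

The p-quantile of Normal(μ,σ) is μ + z_p·σ, with z_{0.3} = -0.5244 and z_{0.73} = 0.6128.
Eliminate σ: μ = (z₂·x₁ − z₁·x₂)/(z₂ − z₁) = (0.6128·4500 − (-0.5244)·6050)/1.137 = 5214.75.
Then σ = (x₂ − x₁)/(z₂ − z₁) = (6050 − 4500)/1.137 = 1362.98.
Precision τ = 1/σ² = 1/1363² = 5.38e-07.

μ = 5214.75, τ = 5.38e-07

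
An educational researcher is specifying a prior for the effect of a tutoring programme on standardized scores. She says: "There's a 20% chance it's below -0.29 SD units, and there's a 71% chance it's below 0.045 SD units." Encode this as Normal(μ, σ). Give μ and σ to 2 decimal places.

For Normal(μ,σ), the p-quantile is μ + z_p·σ. Here z_{0.2} = -0.8416, z_{0.71} = 0.5534.
So -0.29 = μ − 0.8416σ and 0.045 = μ + 0.5534σ.
Subtracting: σ = (0.045 − -0.29)/(0.5534 − (-0.8416)) = 0.24.
Then μ = -0.29 − (-0.8416)·0.24 = -0.09.

μ = -0.09, σ = 0.24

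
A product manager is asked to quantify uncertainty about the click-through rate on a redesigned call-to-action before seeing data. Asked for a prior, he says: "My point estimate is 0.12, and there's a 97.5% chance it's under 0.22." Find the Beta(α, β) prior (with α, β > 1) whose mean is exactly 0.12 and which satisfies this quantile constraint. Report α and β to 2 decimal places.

α ≈ 6.25, β ≈ 45.84

With mean 0.12 fixed, write α = 0.12s, β = 0.88s where s = α+β.
Need P(θ < 0.22) = 0.975 under Beta(0.12s, 0.88s). Normal approximation: (q−m)/√(m(1−m)/s) ≈ z_{0.975} = 1.96, so s ≈ 0.12·0.88·(1.96)²/(0.22−0.12)² = 40.6.
At s = 40.6: P(θ<0.22) ≈ 0.960. Adjusting to match 0.975 gives s ≈ 52.09.
So α = 0.12·52.09 ≈ 6.25, β = 0.88·52.09 ≈ 45.84.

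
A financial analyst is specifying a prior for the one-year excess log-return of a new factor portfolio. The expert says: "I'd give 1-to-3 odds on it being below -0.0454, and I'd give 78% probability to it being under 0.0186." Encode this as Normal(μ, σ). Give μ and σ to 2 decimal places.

μ = -0.02, σ = 0.04

The p-quantile of Normal(μ,σ) is μ + z_p·σ, with z_{0.25} = -0.6745 and z_{0.78} = 0.7722.
Eliminate σ: μ = (z₂·x₁ − z₁·x₂)/(z₂ − z₁) = (0.7722·-0.0454 − (-0.6745)·0.0186)/1.447 = -0.02.
Then σ = (x₂ − x₁)/(z₂ − z₁) = (0.0186 − -0.0454)/1.447 = 0.04.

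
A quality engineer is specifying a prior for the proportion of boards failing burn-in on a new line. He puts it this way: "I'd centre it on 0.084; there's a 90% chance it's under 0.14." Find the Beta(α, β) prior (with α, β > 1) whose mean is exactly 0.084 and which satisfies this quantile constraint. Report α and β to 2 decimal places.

With mean 0.084 fixed, write α = 0.084s, β = 0.916s where s = α+β.
Need P(θ < 0.14) = 0.9 under Beta(0.084s, 0.916s). Normal approximation: (q−m)/√(m(1−m)/s) ≈ z_{0.9} = 1.28, so s ≈ 0.084·0.916·(1.28)²/(0.14−0.084)² = 40.3.
At s = 40.3: P(θ<0.14) ≈ 0.893. Adjusting to match 0.9 gives s ≈ 43.87.
So α = 0.084·43.87 ≈ 3.69, β = 0.916·43.87 ≈ 40.18.

α ≈ 3.69, β ≈ 40.18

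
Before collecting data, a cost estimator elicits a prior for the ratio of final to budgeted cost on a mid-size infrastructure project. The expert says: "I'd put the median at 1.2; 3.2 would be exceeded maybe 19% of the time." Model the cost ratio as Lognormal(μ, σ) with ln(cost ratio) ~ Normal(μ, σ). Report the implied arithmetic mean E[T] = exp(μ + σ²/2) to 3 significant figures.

If T ~ Lognormal(μ,σ) then ln T ~ Normal(μ,σ), so the p-quantile of ln T is μ + z_p·σ.
ln(1.2) = 0.1823 and ln(3.2) = 1.163; z_{0.5} = 0, z_{0.81} = 0.8779.
σ = (1.163 − 0.1823)/(0.8779 − (0)) = 1.117.
μ = 0.1823 − (0)·1.117 = 0.182.
E[T] = exp(μ + σ²/2) = exp(0.182 + 0.6241) = 2.24.

E[T] ≈ 2.24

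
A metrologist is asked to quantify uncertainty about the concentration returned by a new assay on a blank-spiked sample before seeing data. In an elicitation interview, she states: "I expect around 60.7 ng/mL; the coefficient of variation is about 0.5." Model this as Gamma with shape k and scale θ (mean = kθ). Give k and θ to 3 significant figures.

For Gamma(k, scale θ): mean = kθ, variance = kθ², so CV = 1/√k.
CV = 0.5, hence k = 1/CV² = 4.
Then θ = mean/k = 60.7/4 = 15.2.

k ≈ 4, θ ≈ 15.2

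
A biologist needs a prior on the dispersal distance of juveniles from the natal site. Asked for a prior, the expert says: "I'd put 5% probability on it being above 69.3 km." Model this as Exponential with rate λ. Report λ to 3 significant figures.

P(T > 69.3) = e^(−λ·69.3) = 0.05, so λ = −ln(0.05)/69.3 = 0.0432.

λ ≈ 0.0432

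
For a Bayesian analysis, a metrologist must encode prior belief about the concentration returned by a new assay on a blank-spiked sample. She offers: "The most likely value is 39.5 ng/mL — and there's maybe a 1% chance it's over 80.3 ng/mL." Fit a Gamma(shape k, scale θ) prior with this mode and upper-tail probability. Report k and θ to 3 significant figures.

Gamma(k,θ) with k>1 has mode (k−1)θ, so θ = 39.5/(k−1).
Need P(X < 80.3) = 0.99 with θ tied to k this way. Start at k = 2, θ = 39.5: P(X<80.3) ≈ 0.603.
Too low — raise k to concentrate. Iterating converges to k ≈ 10.7.
Then θ = 39.5/(10.7−1) ≈ 4.06.

k ≈ 10.7, θ ≈ 4.06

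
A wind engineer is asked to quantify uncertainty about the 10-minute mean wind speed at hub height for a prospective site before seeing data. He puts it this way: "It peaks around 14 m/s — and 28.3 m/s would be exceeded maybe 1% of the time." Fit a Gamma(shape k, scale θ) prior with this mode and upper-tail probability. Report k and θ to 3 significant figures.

Gamma(k,θ) with k>1 has mode (k−1)θ, so θ = 14/(k−1).
Need P(X < 28.3) = 0.99 with θ tied to k this way. Start at k = 2, θ = 14: P(X<28.3) ≈ 0.600.
Too low — raise k to concentrate. Iterating converges to k ≈ 10.9.
Then θ = 14/(10.9−1) ≈ 1.41.

k ≈ 10.9, θ ≈ 1.41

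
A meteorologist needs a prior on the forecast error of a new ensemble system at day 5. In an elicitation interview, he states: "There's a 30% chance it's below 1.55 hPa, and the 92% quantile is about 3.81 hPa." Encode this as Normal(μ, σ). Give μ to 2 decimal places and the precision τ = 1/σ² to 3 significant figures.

For Normal(μ,σ), the p-quantile is μ + z_p·σ. Here z_{0.3} = -0.5244, z_{0.92} = 1.405.
So 1.55 = μ − 0.5244σ and 3.81 = μ + 1.405σ.
Subtracting: σ = (3.81 − 1.55)/(1.405 − (-0.5244)) = 1.17.
Then μ = 1.55 − (-0.5244)·1.17 = 2.16.
Precision τ = 1/σ² = 1/1.171² = 0.729.

μ = 2.16, τ = 0.729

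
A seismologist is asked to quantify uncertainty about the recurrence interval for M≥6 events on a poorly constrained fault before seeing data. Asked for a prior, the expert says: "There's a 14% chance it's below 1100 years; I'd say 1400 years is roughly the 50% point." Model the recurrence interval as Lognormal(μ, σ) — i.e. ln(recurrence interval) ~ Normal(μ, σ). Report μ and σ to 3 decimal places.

If T ~ Lognormal(μ,σ) then ln T ~ Normal(μ,σ), so the p-quantile of ln T is μ + z_p·σ.
ln(1100) = 7.003 and ln(1400) = 7.244; z_{0.14} = -1.08, z_{0.5} = 0.
σ = (7.244 − 7.003)/(0 − (-1.08)) = 0.223.
μ = 7.003 − (-1.08)·0.223 = 7.244.

μ ≈ 7.244, σ ≈ 0.223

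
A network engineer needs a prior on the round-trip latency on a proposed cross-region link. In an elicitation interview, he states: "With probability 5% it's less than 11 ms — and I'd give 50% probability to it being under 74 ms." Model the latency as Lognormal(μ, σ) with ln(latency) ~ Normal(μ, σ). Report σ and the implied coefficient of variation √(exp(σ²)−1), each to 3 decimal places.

If T ~ Lognormal(μ,σ) then ln T ~ Normal(μ,σ), so the p-quantile of ln T is μ + z_p·σ.
ln(11) = 2.398 and ln(74) = 4.304; z_{0.05} = -1.645, z_{0.5} = 0.
σ = (4.304 − 2.398)/(0 − (-1.645)) = 1.159.
μ = 2.398 − (-1.645)·1.159 = 4.304.
CV = √(exp(σ²)−1) = √(exp(1.3430)−1) = 1.682.

σ ≈ 1.159, CV ≈ 1.682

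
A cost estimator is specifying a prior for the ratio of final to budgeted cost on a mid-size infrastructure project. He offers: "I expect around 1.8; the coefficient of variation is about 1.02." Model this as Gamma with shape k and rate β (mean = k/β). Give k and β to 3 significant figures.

For Gamma(k, rate β): mean = k/β, variance = k/β², so CV = 1/√k.
CV = 1.02, hence k = 1/CV² = 0.961.
Then β = k/mean = 0.961/1.8 = 0.534.

k ≈ 0.961, β ≈ 0.534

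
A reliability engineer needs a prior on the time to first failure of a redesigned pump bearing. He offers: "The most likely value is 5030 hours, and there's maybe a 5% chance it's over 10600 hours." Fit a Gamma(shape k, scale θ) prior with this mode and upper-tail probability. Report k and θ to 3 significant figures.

k ≈ 5.97, θ ≈ 1010

Gamma(k,θ) with k>1 has mode (k−1)θ, so θ = 5030/(k−1).
Need P(X < 10600) = 0.95 with θ tied to k this way. Start at k = 2, θ = 5030: P(X<10600) ≈ 0.622.
Too low — raise k to concentrate. Iterating converges to k ≈ 5.97.
Then θ = 5030/(5.97−1) ≈ 1010.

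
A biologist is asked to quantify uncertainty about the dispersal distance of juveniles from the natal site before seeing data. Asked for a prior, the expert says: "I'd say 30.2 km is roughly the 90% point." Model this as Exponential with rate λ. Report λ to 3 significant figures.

P(T < 30.2) = 1 − e^(−λ·30.2) = 0.9, so λ = −ln(1−0.9)/30.2 = −ln(0.1)/30.2 = 0.0762.

λ ≈ 0.0762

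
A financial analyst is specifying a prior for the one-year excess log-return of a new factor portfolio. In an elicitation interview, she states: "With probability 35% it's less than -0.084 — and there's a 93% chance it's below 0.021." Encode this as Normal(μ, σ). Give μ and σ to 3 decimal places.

μ = -0.062, σ = 0.056

For Normal(μ,σ), the p-quantile is μ + z_p·σ. Here z_{0.35} = -0.3853, z_{0.93} = 1.476.
So -0.084 = μ − 0.3853σ and 0.021 = μ + 1.476σ.
Subtracting: σ = (0.021 − -0.084)/(1.476 − (-0.3853)) = 0.056.
Then μ = -0.084 − (-0.3853)·0.056 = -0.062.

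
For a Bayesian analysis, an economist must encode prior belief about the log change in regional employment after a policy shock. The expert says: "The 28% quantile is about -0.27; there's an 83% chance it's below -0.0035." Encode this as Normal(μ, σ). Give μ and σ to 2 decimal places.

For Normal(μ,σ), the p-quantile is μ + z_p·σ. Here z_{0.28} = -0.5828, z_{0.83} = 0.9542.
So -0.27 = μ − 0.5828σ and -0.0035 = μ + 0.9542σ.
Subtracting: σ = (-0.0035 − -0.27)/(0.9542 − (-0.5828)) = 0.17.
Then μ = -0.27 − (-0.5828)·0.17 = -0.17.

μ = -0.17, σ = 0.17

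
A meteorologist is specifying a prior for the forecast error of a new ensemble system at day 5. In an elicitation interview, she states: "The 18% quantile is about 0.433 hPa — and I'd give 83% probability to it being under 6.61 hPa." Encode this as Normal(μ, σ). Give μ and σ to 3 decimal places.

μ = 3.457, σ = 3.304

The p-quantile of Normal(μ,σ) is μ + z_p·σ, with z_{0.18} = -0.9154 and z_{0.83} = 0.9542.
Eliminate σ: μ = (z₂·x₁ − z₁·x₂)/(z₂ − z₁) = (0.9542·0.433 − (-0.9154)·6.61)/1.87 = 3.457.
Then σ = (x₂ − x₁)/(z₂ − z₁) = (6.61 − 0.433)/1.87 = 3.304.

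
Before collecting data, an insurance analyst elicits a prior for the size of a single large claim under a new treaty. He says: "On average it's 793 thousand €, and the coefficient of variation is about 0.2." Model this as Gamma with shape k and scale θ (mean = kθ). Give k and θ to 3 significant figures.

k ≈ 25, θ ≈ 31.7

For Gamma(k, scale θ): mean = kθ, variance = kθ², so CV = 1/√k.
CV = 0.2, hence k = 1/CV² = 25.
Then θ = mean/k = 793/25 = 31.7.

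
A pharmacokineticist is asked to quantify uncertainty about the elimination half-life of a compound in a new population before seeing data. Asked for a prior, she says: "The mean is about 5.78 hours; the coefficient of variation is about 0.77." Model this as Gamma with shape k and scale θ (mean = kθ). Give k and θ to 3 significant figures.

k ≈ 1.69, θ ≈ 3.43

For Gamma(k, scale θ): mean = kθ, variance = kθ², so CV = 1/√k.
CV = 0.77, hence k = 1/CV² = 1.69.
Then θ = mean/k = 5.78/1.69 = 3.43.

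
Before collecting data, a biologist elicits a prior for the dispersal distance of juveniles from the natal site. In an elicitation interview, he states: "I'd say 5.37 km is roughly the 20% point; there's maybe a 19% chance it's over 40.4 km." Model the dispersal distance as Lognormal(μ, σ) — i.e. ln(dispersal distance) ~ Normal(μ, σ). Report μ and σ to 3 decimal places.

If T ~ Lognormal(μ,σ) then ln T ~ Normal(μ,σ), so the p-quantile of ln T is μ + z_p·σ.
ln(5.37) = 1.681 and ln(40.4) = 3.699; z_{0.2} = -0.8416, z_{0.81} = 0.8779.
σ = (3.699 − 1.681)/(0.8779 − (-0.8416)) = 1.174.
μ = 1.681 − (-0.8416)·1.174 = 2.669.

μ ≈ 2.669, σ ≈ 1.174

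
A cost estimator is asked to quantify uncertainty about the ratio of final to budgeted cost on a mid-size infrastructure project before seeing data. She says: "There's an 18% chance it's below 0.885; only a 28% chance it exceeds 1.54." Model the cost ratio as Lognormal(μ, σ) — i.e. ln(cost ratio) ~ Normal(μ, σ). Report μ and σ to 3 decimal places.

If T ~ Lognormal(μ,σ) then ln T ~ Normal(μ,σ), so the p-quantile of ln T is μ + z_p·σ.
ln(0.885) = -0.1222 and ln(1.54) = 0.4318; z_{0.18} = -0.9154, z_{0.72} = 0.5828.
σ = (0.4318 − -0.1222)/(0.5828 − (-0.9154)) = 0.370.
μ = -0.1222 − (-0.9154)·0.370 = 0.216.

μ ≈ 0.216, σ ≈ 0.370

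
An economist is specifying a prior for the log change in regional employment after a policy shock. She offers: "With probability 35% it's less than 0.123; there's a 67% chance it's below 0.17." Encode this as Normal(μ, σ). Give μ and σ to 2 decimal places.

For Normal(μ,σ), the p-quantile is μ + z_p·σ. Here z_{0.35} = -0.3853, z_{0.67} = 0.4399.
So 0.123 = μ − 0.3853σ and 0.17 = μ + 0.4399σ.
Subtracting: σ = (0.17 − 0.123)/(0.4399 − (-0.3853)) = 0.06.
Then μ = 0.123 − (-0.3853)·0.06 = 0.14.

μ = 0.14, σ = 0.06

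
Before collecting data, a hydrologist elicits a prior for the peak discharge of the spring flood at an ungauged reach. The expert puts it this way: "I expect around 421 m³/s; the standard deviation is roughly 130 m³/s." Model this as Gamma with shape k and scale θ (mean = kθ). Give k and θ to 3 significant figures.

For Gamma(k, scale θ): mean = kθ, variance = kθ², so CV = 1/√k.
CV = SD/mean = 130/421 = 0.3088, hence k = 1/CV² = 10.5.
Then θ = mean/k = 421/10.5 = 40.1.

k ≈ 10.5, θ ≈ 40.1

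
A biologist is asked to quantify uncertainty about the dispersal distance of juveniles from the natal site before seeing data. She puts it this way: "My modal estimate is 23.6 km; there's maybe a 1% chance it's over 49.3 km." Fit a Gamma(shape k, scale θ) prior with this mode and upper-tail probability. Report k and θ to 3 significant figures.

Gamma(k,θ) with k>1 has mode (k−1)θ, so θ = 23.6/(k−1).
Need P(X < 49.3) = 0.99 with θ tied to k this way. Start at k = 2, θ = 23.6: P(X<49.3) ≈ 0.618.
Too low — raise k to concentrate. Iterating converges to k ≈ 9.98.
Then θ = 23.6/(9.98−1) ≈ 2.63.

k ≈ 9.98, θ ≈ 2.63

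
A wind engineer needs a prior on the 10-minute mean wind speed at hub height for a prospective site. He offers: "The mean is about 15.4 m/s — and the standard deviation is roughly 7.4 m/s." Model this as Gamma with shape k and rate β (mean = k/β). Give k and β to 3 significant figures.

k ≈ 4.33, β ≈ 0.281

For Gamma(k, rate β): mean = k/β, variance = k/β², so CV = 1/√k.
CV = SD/mean = 7.4/15.4 = 0.4805, hence k = 1/CV² = 4.33.
Then β = k/mean = 4.33/15.4 = 0.281.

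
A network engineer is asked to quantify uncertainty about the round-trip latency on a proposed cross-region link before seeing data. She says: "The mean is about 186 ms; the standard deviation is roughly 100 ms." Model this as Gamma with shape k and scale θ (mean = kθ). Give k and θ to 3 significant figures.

k ≈ 3.46, θ ≈ 53.8

For Gamma(k, scale θ): mean = kθ, variance = kθ², so CV = 1/√k.
CV = SD/mean = 100/186 = 0.5376, hence k = 1/CV² = 3.46.
Then θ = mean/k = 186/3.46 = 53.8.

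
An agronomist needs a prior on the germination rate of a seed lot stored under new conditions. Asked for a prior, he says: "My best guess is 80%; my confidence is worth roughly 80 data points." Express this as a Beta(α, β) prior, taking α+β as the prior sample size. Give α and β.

α = 64, β = 16

Under the effective-sample-size interpretation, Beta(α, β) has prior mean α/(α+β) and prior sample size α+β.
So α+β = 80 and α/(α+β) = 0.8, giving α = 0.8·80 = 64 and β = 80 − 64 = 16.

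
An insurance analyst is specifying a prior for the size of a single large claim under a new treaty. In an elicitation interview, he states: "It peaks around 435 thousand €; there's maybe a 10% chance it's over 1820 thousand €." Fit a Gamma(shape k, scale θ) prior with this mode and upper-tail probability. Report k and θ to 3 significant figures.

Gamma(k,θ) with k>1 has mode (k−1)θ, so θ = 435/(k−1).
Need P(X < 1820) = 0.9 with θ tied to k this way. Start at k = 2, θ = 435: P(X<1820) ≈ 0.921.
Too high — lower k to spread out. Iterating converges to k ≈ 1.89.
Then θ = 435/(1.89−1) ≈ 488.

k ≈ 1.89, θ ≈ 488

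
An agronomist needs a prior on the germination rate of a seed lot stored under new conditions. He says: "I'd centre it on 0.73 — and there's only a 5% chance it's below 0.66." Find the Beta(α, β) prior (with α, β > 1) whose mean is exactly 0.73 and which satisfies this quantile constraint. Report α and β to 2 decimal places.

α ≈ 84.07, β ≈ 31.09

With mean 0.73 fixed, write α = 0.73s, β = 0.27s where s = α+β.
Need P(θ < 0.66) = 0.05 under Beta(0.73s, 0.27s). Normal approximation: (q−m)/√(m(1−m)/s) ≈ z_{0.05} = -1.64, so s ≈ 0.73·0.27·(-1.64)²/(0.66−0.73)² = 108.8.
At s = 108.8: P(θ<0.66) ≈ 0.055. Adjusting to match 0.05 gives s ≈ 115.16.
So α = 0.73·115.16 ≈ 84.07, β = 0.27·115.16 ≈ 31.09.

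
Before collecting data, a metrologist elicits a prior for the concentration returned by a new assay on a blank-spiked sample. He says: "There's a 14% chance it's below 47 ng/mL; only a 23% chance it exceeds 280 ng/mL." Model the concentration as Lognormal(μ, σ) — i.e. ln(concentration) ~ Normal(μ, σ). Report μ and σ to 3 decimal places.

μ ≈ 4.910, σ ≈ 0.981

If T ~ Lognormal(μ,σ) then ln T ~ Normal(μ,σ), so the p-quantile of ln T is μ + z_p·σ.
ln(47) = 3.85 and ln(280) = 5.635; z_{0.14} = -1.08, z_{0.77} = 0.7388.
σ = (5.635 − 3.85)/(0.7388 − (-1.08)) = 0.981.
μ = 3.85 − (-1.08)·0.981 = 4.910.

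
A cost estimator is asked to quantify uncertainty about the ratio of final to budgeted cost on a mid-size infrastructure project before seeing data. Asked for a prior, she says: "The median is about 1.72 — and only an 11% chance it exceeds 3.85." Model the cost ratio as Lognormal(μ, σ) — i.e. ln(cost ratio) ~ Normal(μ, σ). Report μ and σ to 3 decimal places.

If T ~ Lognormal(μ,σ) then ln T ~ Normal(μ,σ), so the p-quantile of ln T is μ + z_p·σ.
ln(1.72) = 0.5423 and ln(3.85) = 1.348; z_{0.5} = 0, z_{0.89} = 1.227.
σ = (1.348 − 0.5423)/(1.227 − (0)) = 0.657.
μ = 0.5423 − (0)·0.657 = 0.542.

μ ≈ 0.542, σ ≈ 0.657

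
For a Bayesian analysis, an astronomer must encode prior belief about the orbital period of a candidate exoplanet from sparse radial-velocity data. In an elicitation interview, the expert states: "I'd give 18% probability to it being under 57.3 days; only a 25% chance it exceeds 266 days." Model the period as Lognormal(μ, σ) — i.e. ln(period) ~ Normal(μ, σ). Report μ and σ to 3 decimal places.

μ ≈ 4.932, σ ≈ 0.966

If T ~ Lognormal(μ,σ) then ln T ~ Normal(μ,σ), so the p-quantile of ln T is μ + z_p·σ.
ln(57.3) = 4.048 and ln(266) = 5.583; z_{0.18} = -0.9154, z_{0.75} = 0.6745.
σ = (5.583 − 4.048)/(0.6745 − (-0.9154)) = 0.966.
μ = 4.048 − (-0.9154)·0.966 = 4.932.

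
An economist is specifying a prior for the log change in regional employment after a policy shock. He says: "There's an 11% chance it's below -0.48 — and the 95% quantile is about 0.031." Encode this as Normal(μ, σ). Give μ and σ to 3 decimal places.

μ = -0.262, σ = 0.178

For Normal(μ,σ), the p-quantile is μ + z_p·σ. Here z_{0.11} = -1.227, z_{0.95} = 1.645.
So -0.48 = μ − 1.227σ and 0.031 = μ + 1.645σ.
Subtracting: σ = (0.031 − -0.48)/(1.645 − (-1.227)) = 0.178.
Then μ = -0.48 − (-1.227)·0.178 = -0.262.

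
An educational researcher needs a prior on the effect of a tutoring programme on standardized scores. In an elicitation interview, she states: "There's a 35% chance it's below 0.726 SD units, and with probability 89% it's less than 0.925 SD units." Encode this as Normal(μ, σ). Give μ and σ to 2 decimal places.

For Normal(μ,σ), the p-quantile is μ + z_p·σ. Here z_{0.35} = -0.3853, z_{0.89} = 1.227.
So 0.726 = μ − 0.3853σ and 0.925 = μ + 1.227σ.
Subtracting: σ = (0.925 − 0.726)/(1.227 − (-0.3853)) = 0.12.
Then μ = 0.726 − (-0.3853)·0.12 = 0.77.

μ = 0.77, σ = 0.12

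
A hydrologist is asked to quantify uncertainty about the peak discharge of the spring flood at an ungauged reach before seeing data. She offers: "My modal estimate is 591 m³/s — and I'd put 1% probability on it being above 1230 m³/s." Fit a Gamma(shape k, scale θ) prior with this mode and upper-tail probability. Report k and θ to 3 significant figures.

k ≈ 10.1, θ ≈ 65.1

Gamma(k,θ) with k>1 has mode (k−1)θ, so θ = 591/(k−1).
Need P(X < 1230) = 0.99 with θ tied to k this way. Start at k = 2, θ = 591: P(X<1230) ≈ 0.616.
Too low — raise k to concentrate. Iterating converges to k ≈ 10.1.
Then θ = 591/(10.1−1) ≈ 65.1.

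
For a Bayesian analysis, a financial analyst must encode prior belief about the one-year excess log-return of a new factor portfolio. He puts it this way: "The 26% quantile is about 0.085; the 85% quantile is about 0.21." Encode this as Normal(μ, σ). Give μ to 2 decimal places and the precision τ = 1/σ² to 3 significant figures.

For Normal(μ,σ), the p-quantile is μ + z_p·σ. Here z_{0.26} = -0.6433, z_{0.85} = 1.036.
So 0.085 = μ − 0.6433σ and 0.21 = μ + 1.036σ.
Subtracting: σ = (0.21 − 0.085)/(1.036 − (-0.6433)) = 0.07.
Then μ = 0.085 − (-0.6433)·0.07 = 0.13.
Precision τ = 1/σ² = 1/0.07441² = 181.

μ = 0.13, τ = 181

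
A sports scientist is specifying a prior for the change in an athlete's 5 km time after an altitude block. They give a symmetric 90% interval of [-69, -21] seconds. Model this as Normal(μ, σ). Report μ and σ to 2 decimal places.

μ = -45.00, σ = 14.59

A symmetric 90% interval runs μ ± z·σ with z = 1.645.
Half-width = 24, so σ = 24/1.645 = 14.59.
μ is the interval midpoint, -45.00.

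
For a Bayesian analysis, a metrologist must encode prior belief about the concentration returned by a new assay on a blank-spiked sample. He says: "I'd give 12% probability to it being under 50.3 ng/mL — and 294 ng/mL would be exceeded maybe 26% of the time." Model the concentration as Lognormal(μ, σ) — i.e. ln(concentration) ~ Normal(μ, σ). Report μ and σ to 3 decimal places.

μ ≈ 5.059, σ ≈ 0.971

If T ~ Lognormal(μ,σ) then ln T ~ Normal(μ,σ), so the p-quantile of ln T is μ + z_p·σ.
ln(50.3) = 3.918 and ln(294) = 5.684; z_{0.12} = -1.175, z_{0.74} = 0.6433.
σ = (5.684 − 3.918)/(0.6433 − (-1.175)) = 0.971.
μ = 3.918 − (-1.175)·0.971 = 5.059.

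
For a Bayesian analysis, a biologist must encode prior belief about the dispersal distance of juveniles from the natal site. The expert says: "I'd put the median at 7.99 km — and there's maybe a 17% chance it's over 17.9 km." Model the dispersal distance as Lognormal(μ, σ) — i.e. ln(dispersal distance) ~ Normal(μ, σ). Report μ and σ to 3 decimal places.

μ ≈ 2.078, σ ≈ 0.845

If T ~ Lognormal(μ,σ) then ln T ~ Normal(μ,σ), so the p-quantile of ln T is μ + z_p·σ.
ln(7.99) = 2.078 and ln(17.9) = 2.885; z_{0.5} = 0, z_{0.83} = 0.9542.
σ = (2.885 − 2.078)/(0.9542 − (0)) = 0.845.
μ = 2.078 − (0)·0.845 = 2.078.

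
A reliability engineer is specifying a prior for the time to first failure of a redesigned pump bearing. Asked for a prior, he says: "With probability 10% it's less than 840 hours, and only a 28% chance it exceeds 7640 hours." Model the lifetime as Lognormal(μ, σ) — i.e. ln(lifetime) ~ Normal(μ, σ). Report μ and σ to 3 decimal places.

μ ≈ 8.251, σ ≈ 1.184

If T ~ Lognormal(μ,σ) then ln T ~ Normal(μ,σ), so the p-quantile of ln T is μ + z_p·σ.
ln(840) = 6.733 and ln(7640) = 8.941; z_{0.1} = -1.282, z_{0.72} = 0.5828.
σ = (8.941 − 6.733)/(0.5828 − (-1.282)) = 1.184.
μ = 6.733 − (-1.282)·1.184 = 8.251.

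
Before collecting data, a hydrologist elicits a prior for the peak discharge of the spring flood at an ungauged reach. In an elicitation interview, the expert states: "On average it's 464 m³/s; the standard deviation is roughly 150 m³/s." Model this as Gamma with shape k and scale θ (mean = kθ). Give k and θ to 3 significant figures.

k ≈ 9.57, θ ≈ 48.5

For Gamma(k, scale θ): mean = kθ, variance = kθ², so CV = 1/√k.
CV = SD/mean = 150/464 = 0.3233, hence k = 1/CV² = 9.57.
Then θ = mean/k = 464/9.57 = 48.5.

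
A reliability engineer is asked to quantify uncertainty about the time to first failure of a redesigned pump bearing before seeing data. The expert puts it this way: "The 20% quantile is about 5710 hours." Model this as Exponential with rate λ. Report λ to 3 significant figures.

P(T < 5710.0) = 1 − e^(−λ·5710.0) = 0.2, so λ = −ln(1−0.2)/5710.0 = −ln(0.8)/5710.0 = 3.91e-05.

λ ≈ 3.91e-05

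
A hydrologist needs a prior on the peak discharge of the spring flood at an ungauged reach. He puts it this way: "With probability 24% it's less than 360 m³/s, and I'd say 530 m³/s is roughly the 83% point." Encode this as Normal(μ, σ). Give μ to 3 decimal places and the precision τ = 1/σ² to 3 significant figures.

μ = 432.312, τ = 9.54e-05

For Normal(μ,σ), the p-quantile is μ + z_p·σ. Here z_{0.24} = -0.7063, z_{0.83} = 0.9542.
So 360 = μ − 0.7063σ and 530 = μ + 0.9542σ.
Subtracting: σ = (530 − 360)/(0.9542 − (-0.7063)) = 102.381.
Then μ = 360 − (-0.7063)·102.381 = 432.312.
Precision τ = 1/σ² = 1/102.4² = 9.54e-05.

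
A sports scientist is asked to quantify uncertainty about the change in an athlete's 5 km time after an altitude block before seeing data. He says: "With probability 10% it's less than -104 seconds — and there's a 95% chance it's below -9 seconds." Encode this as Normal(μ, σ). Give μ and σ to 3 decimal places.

The p-quantile of Normal(μ,σ) is μ + z_p·σ, with z_{0.1} = -1.282 and z_{0.95} = 1.645.
Eliminate σ: μ = (z₂·x₁ − z₁·x₂)/(z₂ − z₁) = (1.645·-104 − (-1.282)·-9)/2.926 = -62.397.
Then σ = (x₂ − x₁)/(z₂ − z₁) = (-9 − -104)/2.926 = 32.463.

μ = -62.397, σ = 32.463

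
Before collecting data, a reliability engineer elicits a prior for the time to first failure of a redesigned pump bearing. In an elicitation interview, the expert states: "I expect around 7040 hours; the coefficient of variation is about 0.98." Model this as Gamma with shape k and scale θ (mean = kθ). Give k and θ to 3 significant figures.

k ≈ 1.04, θ ≈ 6760

For Gamma(k, scale θ): mean = kθ, variance = kθ², so CV = 1/√k.
CV = 0.98, hence k = 1/CV² = 1.04.
Then θ = mean/k = 7040/1.04 = 6760.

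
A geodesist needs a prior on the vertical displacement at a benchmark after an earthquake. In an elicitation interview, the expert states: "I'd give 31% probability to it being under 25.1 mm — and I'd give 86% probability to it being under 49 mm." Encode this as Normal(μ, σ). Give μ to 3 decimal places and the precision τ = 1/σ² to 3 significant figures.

For Normal(μ,σ), the p-quantile is μ + z_p·σ. Here z_{0.31} = -0.4959, z_{0.86} = 1.08.
So 25.1 = μ − 0.4959σ and 49 = μ + 1.08σ.
Subtracting: σ = (49 − 25.1)/(1.08 − (-0.4959)) = 15.163.
Then μ = 25.1 − (-0.4959)·15.163 = 32.619.
Precision τ = 1/σ² = 1/15.16² = 0.00435.

μ = 32.619, τ = 0.00435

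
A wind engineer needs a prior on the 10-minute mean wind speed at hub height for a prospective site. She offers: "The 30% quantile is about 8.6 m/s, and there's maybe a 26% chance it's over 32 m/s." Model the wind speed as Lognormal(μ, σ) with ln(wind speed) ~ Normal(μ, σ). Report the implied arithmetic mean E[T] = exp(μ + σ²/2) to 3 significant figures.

If T ~ Lognormal(μ,σ) then ln T ~ Normal(μ,σ), so the p-quantile of ln T is μ + z_p·σ.
ln(8.6) = 2.152 and ln(32) = 3.466; z_{0.3} = -0.5244, z_{0.74} = 0.6433.
σ = (3.466 − 2.152)/(0.6433 − (-0.5244)) = 1.125.
μ = 2.152 − (-0.5244)·1.125 = 2.742.
E[T] = exp(μ + σ²/2) = exp(2.742 + 0.6331) = 29.2 m/s.

E[T] ≈ 29.2 m/s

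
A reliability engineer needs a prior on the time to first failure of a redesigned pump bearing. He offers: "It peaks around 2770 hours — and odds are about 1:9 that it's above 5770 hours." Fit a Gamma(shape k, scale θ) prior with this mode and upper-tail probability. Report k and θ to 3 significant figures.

Gamma(k,θ) with k>1 has mode (k−1)θ, so θ = 2770/(k−1).
Need P(X < 5770) = 0.9 with θ tied to k this way. Start at k = 2, θ = 2770: P(X<5770) ≈ 0.616.
Too low — raise k to concentrate. Iterating converges to k ≈ 4.57.
Then θ = 2770/(4.57−1) ≈ 777.

k ≈ 4.57, θ ≈ 777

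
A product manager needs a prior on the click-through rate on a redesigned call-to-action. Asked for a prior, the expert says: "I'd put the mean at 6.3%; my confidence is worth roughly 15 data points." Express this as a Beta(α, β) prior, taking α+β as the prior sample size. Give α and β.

Under the effective-sample-size interpretation, Beta(α, β) has prior mean α/(α+β) and prior sample size α+β.
So α+β = 15 and α/(α+β) = 0.063, giving α = 0.063·15 = 0.945 and β = 15 − 0.945 = 14.055.

α = 0.945, β = 14.055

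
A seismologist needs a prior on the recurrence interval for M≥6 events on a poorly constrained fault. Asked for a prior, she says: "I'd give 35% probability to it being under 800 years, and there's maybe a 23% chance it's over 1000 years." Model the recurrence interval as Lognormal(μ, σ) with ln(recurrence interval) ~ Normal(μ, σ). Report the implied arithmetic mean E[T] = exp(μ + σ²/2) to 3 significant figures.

E[T] ≈ 881 years

If T ~ Lognormal(μ,σ) then ln T ~ Normal(μ,σ), so the p-quantile of ln T is μ + z_p·σ.
ln(800) = 6.685 and ln(1000) = 6.908; z_{0.35} = -0.3853, z_{0.77} = 0.7388.
σ = (6.908 − 6.685)/(0.7388 − (-0.3853)) = 0.198.
μ = 6.685 − (-0.3853)·0.198 = 6.761.
E[T] = exp(μ + σ²/2) = exp(6.761 + 0.0197) = 881 years.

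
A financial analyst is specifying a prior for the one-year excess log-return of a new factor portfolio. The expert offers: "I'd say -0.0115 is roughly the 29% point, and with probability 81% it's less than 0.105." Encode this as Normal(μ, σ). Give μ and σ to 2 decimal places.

μ = 0.03, σ = 0.08

For Normal(μ,σ), the p-quantile is μ + z_p·σ. Here z_{0.29} = -0.5534, z_{0.81} = 0.8779.
So -0.0115 = μ − 0.5534σ and 0.105 = μ + 0.8779σ.
Subtracting: σ = (0.105 − -0.0115)/(0.8779 − (-0.5534)) = 0.08.
Then μ = -0.0115 − (-0.5534)·0.08 = 0.03.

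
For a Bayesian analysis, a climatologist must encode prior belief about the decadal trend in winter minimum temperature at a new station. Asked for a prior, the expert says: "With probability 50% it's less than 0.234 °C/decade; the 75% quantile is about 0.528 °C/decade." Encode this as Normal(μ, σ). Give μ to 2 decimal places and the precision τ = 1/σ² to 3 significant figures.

The p-quantile of Normal(μ,σ) is μ + z_p·σ, with z_{0.5} = 0 and z_{0.75} = 0.6745.
Eliminate σ: μ = (z₂·x₁ − z₁·x₂)/(z₂ − z₁) = (0.6745·0.234 − (0)·0.528)/0.6745 = 0.23.
Then σ = (x₂ − x₁)/(z₂ − z₁) = (0.528 − 0.234)/0.6745 = 0.44.
Precision τ = 1/σ² = 1/0.4359² = 5.26.

μ = 0.23, τ = 5.26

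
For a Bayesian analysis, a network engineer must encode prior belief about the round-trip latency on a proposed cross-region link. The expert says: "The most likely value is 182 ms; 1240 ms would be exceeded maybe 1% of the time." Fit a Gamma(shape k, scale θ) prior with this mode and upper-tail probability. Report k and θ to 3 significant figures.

k ≈ 1.96, θ ≈ 189

Gamma(k,θ) with k>1 has mode (k−1)θ, so θ = 182/(k−1).
Need P(X < 1240) = 0.99 with θ tied to k this way. Start at k = 2, θ = 182: P(X<1240) ≈ 0.991.
Too high — lower k to spread out. Iterating converges to k ≈ 1.96.
Then θ = 182/(1.96−1) ≈ 189.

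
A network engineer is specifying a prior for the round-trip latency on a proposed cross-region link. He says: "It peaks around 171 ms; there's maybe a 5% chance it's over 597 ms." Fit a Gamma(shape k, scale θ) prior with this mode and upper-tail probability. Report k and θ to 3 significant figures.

k ≈ 2.65, θ ≈ 103

Gamma(k,θ) with k>1 has mode (k−1)θ, so θ = 171/(k−1).
Need P(X < 597) = 0.95 with θ tied to k this way. Start at k = 2, θ = 171: P(X<597) ≈ 0.863.
Too low — raise k to concentrate. Iterating converges to k ≈ 2.65.
Then θ = 171/(2.65−1) ≈ 103.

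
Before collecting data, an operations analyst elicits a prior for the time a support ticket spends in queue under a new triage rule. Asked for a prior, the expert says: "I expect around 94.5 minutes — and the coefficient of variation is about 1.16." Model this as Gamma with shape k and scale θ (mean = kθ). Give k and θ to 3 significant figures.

k ≈ 0.743, θ ≈ 127

For Gamma(k, scale θ): mean = kθ, variance = kθ², so CV = 1/√k.
CV = 1.16, hence k = 1/CV² = 0.743.
Then θ = mean/k = 94.5/0.743 = 127.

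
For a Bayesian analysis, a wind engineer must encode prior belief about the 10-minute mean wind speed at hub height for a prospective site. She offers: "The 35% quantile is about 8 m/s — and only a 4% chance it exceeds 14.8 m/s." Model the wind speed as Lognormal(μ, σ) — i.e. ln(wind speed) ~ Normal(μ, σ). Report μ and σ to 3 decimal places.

If T ~ Lognormal(μ,σ) then ln T ~ Normal(μ,σ), so the p-quantile of ln T is μ + z_p·σ.
ln(8) = 2.079 and ln(14.8) = 2.695; z_{0.35} = -0.3853, z_{0.96} = 1.751.
σ = (2.695 − 2.079)/(1.751 − (-0.3853)) = 0.288.
μ = 2.079 − (-0.3853)·0.288 = 2.190.

μ ≈ 2.190, σ ≈ 0.288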